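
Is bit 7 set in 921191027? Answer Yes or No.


0b110110111010000100001001110011, bit 7 = 0. No

No


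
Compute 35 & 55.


0b100011 & 0b110111 = 0b100011 = 35

35


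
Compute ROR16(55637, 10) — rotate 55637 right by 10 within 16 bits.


Rotate 0b1101100101010101 right by 10 (16-bit) = 0b101010101110110 = 21878

21878


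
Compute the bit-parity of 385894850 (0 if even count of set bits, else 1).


0b10111000000000100100111000010 has 10 ones => parity 0

0


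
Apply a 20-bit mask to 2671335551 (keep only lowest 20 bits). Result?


2671335551 & 1048575 = 612479

612479


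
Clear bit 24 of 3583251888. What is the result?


3583251888 & ~(1 << 24) = 3566474672

3566474672


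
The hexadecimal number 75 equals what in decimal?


75 hex = 117 decimal

117


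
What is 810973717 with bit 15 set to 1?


810973717 | (1 << 15) = 810973717 | 32768 = 811006485

811006485


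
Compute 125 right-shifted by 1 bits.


0b1111101 >> 1 = 0b111110 = 62

62


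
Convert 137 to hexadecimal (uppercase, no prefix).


137 = 89 hex

89


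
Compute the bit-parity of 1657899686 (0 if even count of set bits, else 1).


0b1100010110100011000101010100110 has 14 ones => parity 0

0


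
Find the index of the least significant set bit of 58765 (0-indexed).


0b1110010110001101. Lowest set bit at position 0

0


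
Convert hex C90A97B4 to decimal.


C90A97B4 hex = 3372914612 decimal

3372914612


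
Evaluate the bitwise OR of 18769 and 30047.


0b100100101010001 | 0b111010101011111 = 0b111110101011111 = 32095

32095


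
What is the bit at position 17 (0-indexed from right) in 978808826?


0b111010010101110110111111111010, position 17 = 1

1


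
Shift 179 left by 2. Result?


0b10110011 << 2 = 0b1011001100 = 716

716


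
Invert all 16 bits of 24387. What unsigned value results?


24387 ^ 65535 = 41148

41148


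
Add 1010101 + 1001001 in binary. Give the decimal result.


1010101 + 1001001 = 10011110 = 158

158


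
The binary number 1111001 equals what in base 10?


1111001 in decimal = 121

121


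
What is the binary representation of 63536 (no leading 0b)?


63536 = 1111100000110000 in binary

1111100000110000


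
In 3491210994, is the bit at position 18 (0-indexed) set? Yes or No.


0b11010000000101111010011011110010, bit 18 = 1. Yes

Yes


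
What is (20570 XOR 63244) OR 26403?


Step 1: 20570 ^ 63244 = 42838
Step 2: 42838 | 26403 = 59255

59255


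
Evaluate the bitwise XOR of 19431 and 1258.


0b100101111100111 ^ 0b10011101010 = 0b100111100001101 = 20237

20237


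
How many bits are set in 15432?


0b11110001001000 has 6 set bits

6


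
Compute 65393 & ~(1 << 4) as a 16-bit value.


65393 & ~(1 << 4) = 65377

65377


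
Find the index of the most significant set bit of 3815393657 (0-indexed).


0b11100011011010100100100101111001. Highest set bit at position 31

31


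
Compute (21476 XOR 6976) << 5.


Step 1: 21476 ^ 6976 = 18596
Step 2: 18596 << 5 = 595072

595072


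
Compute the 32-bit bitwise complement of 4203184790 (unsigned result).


~0b11111010100001111000001010010110 = 0b101011110000111110101101001 = 91782505 (32-bit unsigned)

91782505


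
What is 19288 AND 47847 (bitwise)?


0b100101101011000 & 0b1011101011100111 = 0b101001000000 = 2624

2624


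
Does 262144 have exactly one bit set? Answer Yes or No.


0b1000000000000000000. Only one bit set => Yes

Yes


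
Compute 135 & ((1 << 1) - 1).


135 & 1 = 1

1


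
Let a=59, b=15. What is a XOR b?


59 ^ 15 = 52

52


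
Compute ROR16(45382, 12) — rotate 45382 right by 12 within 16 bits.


Rotate 0b1011000101000110 right by 12 (16-bit) = 0b1010001101011 = 5227

5227


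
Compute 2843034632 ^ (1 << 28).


2843034632 ^ (1 << 28) = 2843034632 ^ 268435456 = 3111470088

3111470088


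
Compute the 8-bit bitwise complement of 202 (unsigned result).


~0b11001010 = 0b110101 = 53 (8-bit unsigned)

53


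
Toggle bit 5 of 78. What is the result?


78 ^ (1 << 5) = 78 ^ 32 = 110

110


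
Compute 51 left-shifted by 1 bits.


0b110011 << 1 = 0b1100110 = 102

102


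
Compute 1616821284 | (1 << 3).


1616821284 | (1 << 3) = 1616821284 | 8 = 1616821292

1616821292


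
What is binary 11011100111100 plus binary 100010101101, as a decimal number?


11011100111100 + 100010101101 = 11111111101001 = 16361

16361


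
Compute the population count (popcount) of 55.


0b110111 has 5 set bits

5


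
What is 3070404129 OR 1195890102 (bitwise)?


0b10110111000000101010011000100001 | 0b1000111010001111101010110110110 = 0b11110111010001111111011110110111 = 4148688823

4148688823


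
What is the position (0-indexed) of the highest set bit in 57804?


0b1110000111001100. Highest set bit at position 15

15


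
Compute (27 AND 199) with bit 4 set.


Step 1: 27 & 199 = 3
Step 2: 3 | (1 << 4) = 3 | 16 = 19

19


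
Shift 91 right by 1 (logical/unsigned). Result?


0b1011011 >> 1 = 0b101101 = 45

45


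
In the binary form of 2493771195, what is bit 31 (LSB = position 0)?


0b10010100101000111110110110111011, position 31 = 1

1


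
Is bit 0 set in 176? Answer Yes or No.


0b10110000, bit 0 = 0. No

No


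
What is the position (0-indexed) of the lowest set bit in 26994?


0b110100101110010. Lowest set bit at position 1

1


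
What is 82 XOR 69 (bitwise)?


0b1010010 ^ 0b1000101 = 0b10111 = 23

23


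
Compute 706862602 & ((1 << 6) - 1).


706862602 & 63 = 10

10


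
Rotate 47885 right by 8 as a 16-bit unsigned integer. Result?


Rotate 0b1011101100001101 right by 8 (16-bit) = 0b110110111011 = 3515

3515


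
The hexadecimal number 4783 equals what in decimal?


4783 hex = 18307 decimal

18307


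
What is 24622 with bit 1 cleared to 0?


24622 & ~(1 << 1) = 24620

24620


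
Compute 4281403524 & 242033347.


0b11111111001100010000100010000100 & 0b1110011011010010001011000011 = 0b1110001000010000000010000000 = 237043840

237043840


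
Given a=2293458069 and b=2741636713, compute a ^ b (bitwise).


2293458069 ^ 2741636713 = 735668988

735668988


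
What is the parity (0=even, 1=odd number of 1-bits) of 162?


0b10100010 has 3 ones => parity 1

1


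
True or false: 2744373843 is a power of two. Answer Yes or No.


0b10100011100100111101001001010011. Multiple bits set => No

No


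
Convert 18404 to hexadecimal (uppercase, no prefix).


18404 = 47E4 hex

47E4


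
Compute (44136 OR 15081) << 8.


Step 1: 44136 | 15081 = 48873
Step 2: 48873 << 8 = 12511488

12511488


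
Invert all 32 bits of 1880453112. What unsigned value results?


1880453112 ^ 4294967295 = 2414514183

2414514183


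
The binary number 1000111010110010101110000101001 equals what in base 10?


1000111010110010101110000101001 in decimal = 1197038633

1197038633


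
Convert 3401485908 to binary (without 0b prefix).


3401485908 = 11001010101111101000111001010100 in binary

11001010101111101000111001010100


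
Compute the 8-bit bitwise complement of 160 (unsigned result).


~0b10100000 = 0b1011111 = 95 (8-bit unsigned)

95


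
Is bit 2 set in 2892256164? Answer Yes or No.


0b10101100011001000101001110100100, bit 2 = 1. Yes

Yes


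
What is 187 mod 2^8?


187 & 255 = 187

187


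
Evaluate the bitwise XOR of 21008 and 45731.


0b101001000010000 ^ 0b1011001010100011 = 0b1110000010110011 = 57523

57523


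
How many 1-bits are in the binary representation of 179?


0b10110011 has 5 set bits

5


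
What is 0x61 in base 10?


61 hex = 97 decimal

97


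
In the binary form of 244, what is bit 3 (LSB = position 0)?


0b11110100, position 3 = 0

0


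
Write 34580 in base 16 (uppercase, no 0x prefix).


34580 = 8714 hex

8714


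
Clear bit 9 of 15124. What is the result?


15124 & ~(1 << 9) = 14612

14612


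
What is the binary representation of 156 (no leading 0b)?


156 = 10011100 in binary

10011100


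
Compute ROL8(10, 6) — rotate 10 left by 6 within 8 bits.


Rotate 0b1010 left by 6 (8-bit) = 0b10000010 = 130

130


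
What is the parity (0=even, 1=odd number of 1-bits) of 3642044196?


0b11011001000101010010111100100100 has 15 ones => parity 1

1


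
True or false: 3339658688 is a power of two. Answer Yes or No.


0b11000111000011110010010111000000. Multiple bits set => No

No


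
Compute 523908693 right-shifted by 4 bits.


0b11111001110100011011001010101 >> 4 = 0b1111100111010001101100101 = 32744293

32744293


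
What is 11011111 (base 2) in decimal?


11011111 in decimal = 223

223


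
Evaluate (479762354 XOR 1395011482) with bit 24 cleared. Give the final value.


Step 1: 479762354 ^ 1395011482 = 1337899048
Step 2: 1337899048 & ~(1 << 24) = 1321121832

1321121832


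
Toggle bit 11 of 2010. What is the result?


2010 ^ (1 << 11) = 2010 ^ 2048 = 4058

4058


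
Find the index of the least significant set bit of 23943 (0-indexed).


0b101110110000111. Lowest set bit at position 0

0


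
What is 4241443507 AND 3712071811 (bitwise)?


0b11111100110011110100101010110011 & 0b11011101010000011011100010000011 = 0b11011100010000010000100010000011 = 3695249539

3695249539


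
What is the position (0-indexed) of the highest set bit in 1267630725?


0b1001011100011101000001010000101. Highest set bit at position 30

30


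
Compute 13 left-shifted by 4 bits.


0b1101 << 4 = 0b11010000 = 208

208


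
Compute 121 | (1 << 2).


121 | (1 << 2) = 121 | 4 = 125

125


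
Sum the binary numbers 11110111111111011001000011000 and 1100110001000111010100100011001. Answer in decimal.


11110111111111011001000011000 + 1100110001000111010100100011001 = 10000101001000110101101100110001 = 2233686833

2233686833


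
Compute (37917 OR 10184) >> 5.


Step 1: 37917 | 10184 = 47069
Step 2: 47069 >> 5 = 1470

1470


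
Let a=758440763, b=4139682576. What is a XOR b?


758440763 ^ 4139682576 = 3683280939

3683280939


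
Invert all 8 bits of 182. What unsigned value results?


182 ^ 255 = 73

73


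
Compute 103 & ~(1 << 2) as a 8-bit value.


103 & ~(1 << 2) = 99

99


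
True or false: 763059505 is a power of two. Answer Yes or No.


0b101101011110110101110100110001. Multiple bits set => No

No


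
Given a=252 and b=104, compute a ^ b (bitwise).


252 ^ 104 = 148

148


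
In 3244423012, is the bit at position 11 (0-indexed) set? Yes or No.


0b11000001011000011111011101100100, bit 11 = 0. No

No


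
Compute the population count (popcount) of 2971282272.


0b10110001000110100010101101100000 has 13 set bits

13


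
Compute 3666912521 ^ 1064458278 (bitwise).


0b11011010100100001010010100001001 ^ 0b111111011100100101100000100110 = 0b11100101111000101111110100101111 = 3856858415

3856858415


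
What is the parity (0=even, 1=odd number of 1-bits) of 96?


0b1100000 has 2 ones => parity 0

0


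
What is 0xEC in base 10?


EC hex = 236 decimal

236


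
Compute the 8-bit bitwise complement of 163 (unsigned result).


~0b10100011 = 0b1011100 = 92 (8-bit unsigned)

92


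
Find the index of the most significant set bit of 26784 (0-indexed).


0b110100010100000. Highest set bit at position 14

14


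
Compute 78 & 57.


0b1001110 & 0b111001 = 0b1000 = 8

8


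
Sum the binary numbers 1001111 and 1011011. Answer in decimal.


1001111 + 1011011 = 10101010 = 170

170


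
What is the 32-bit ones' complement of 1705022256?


1705022256 ^ 4294967295 = 2589945039

2589945039


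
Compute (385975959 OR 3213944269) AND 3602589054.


Step 1: 385975959 | 3213944269 = 3214010335
Step 2: 3214010335 & 3602589054 = 2526094686

2526094686


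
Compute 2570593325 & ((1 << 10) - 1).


2570593325 & 1023 = 45

45


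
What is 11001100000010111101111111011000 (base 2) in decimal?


11001100000010111101111111011000 in decimal = 3423330264

3423330264


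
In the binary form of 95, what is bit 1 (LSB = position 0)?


0b1011111, position 1 = 1

1


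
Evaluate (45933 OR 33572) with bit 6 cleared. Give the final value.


Step 1: 45933 | 33572 = 45933
Step 2: 45933 & ~(1 << 6) = 45869

45869


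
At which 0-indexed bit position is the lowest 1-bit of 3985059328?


0b11101101100001110010111000000000. Lowest set bit at position 9

9


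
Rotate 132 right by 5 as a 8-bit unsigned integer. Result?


Rotate 0b10000100 right by 5 (8-bit) = 0b100100 = 36

36


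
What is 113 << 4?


0b1110001 << 4 = 0b11100010000 = 1808

1808


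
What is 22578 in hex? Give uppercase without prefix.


22578 = 5832 hex

5832


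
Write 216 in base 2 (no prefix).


216 = 11011000 in binary

11011000


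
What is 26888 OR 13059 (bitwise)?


0b110100100001000 | 0b11001100000011 = 0b111101100001011 = 31499

31499


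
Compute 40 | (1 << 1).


40 | (1 << 1) = 40 | 2 = 42

42


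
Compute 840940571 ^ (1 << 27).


840940571 ^ (1 << 27) = 840940571 ^ 134217728 = 975158299

975158299


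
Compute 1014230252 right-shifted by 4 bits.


0b111100011100111110110011101100 >> 4 = 0b11110001110011111011001110 = 63389390

63389390


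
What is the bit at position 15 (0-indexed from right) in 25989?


0b110010110000101, position 15 = 0

0


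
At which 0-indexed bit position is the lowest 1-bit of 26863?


0b110100011101111. Lowest set bit at position 0

0


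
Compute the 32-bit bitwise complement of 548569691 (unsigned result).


~0b100000101100101000001001011011 = 0b11011111010011010111110110100100 = 3746397604 (32-bit unsigned)

3746397604


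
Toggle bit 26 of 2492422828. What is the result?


2492422828 ^ (1 << 26) = 2492422828 ^ 67108864 = 2425313964

2425313964


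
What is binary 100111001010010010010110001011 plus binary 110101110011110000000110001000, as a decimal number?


100111001010010010010110001011 + 110101110011110000000110001000 = 1011100111110000010011100010011 = 1559766803

1559766803


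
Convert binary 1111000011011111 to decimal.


1111000011011111 in decimal = 61663

61663


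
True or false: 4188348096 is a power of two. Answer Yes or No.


0b11111001101001010001111011000000. Multiple bits set => No

No


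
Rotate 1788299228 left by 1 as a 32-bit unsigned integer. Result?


Rotate 0b1101010100101110100011111011100 left by 1 (32-bit) = 0b11010101001011101000111110111000 = 3576598456

3576598456


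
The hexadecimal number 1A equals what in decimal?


1A hex = 26 decimal

26


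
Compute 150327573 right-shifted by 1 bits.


0b1000111101011101000100010101 >> 1 = 0b100011110101110100010001010 = 75163786

75163786


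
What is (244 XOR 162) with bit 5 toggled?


Step 1: 244 ^ 162 = 86
Step 2: 86 ^ (1 << 5) = 86 ^ 32 = 118

118


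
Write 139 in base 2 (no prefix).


139 = 10001011 in binary

10001011


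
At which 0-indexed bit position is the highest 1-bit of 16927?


0b100001000011111. Highest set bit at position 14

14


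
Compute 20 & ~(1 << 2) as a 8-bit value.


20 & ~(1 << 2) = 16

16


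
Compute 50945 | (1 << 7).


50945 | (1 << 7) = 50945 | 128 = 51073

51073


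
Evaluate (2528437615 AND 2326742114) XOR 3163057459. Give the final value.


Step 1: 2528437615 & 2326742114 = 2191803490
Step 2: 2191803490 ^ 3163057459 = 1043081553

1043081553


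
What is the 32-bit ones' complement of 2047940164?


2047940164 ^ 4294967295 = 2247027131

2247027131


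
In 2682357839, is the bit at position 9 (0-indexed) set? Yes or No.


0b10011111111000011000100001001111, bit 9 = 0. No

No


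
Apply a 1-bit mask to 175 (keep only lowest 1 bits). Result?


175 & 1 = 1

1


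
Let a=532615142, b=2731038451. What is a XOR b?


532615142 ^ 2731038451 = 3178715413

3178715413


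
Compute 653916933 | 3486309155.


0b100110111110011111101100000101 | 0b11001111110011001101101100100011 = 0b11101111111111011111101100100111 = 4026399527

4026399527


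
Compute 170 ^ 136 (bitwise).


0b10101010 ^ 0b10001000 = 0b100010 = 34

34


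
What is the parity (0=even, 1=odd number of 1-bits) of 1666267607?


0b1100011010100010011100111010111 has 17 ones => parity 1

1


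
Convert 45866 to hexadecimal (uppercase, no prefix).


45866 = B32A hex

B32A


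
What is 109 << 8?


0b1101101 << 8 = 0b110110100000000 = 27904

27904


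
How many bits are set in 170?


0b10101010 has 4 set bits

4


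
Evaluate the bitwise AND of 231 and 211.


0b11100111 & 0b11010011 = 0b11000011 = 195

195


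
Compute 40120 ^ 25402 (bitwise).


0b1001110010111000 ^ 0b110001100111010 = 0b1111111110000010 = 65410

65410


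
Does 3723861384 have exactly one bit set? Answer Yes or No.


0b11011101111101011001110110001000. Multiple bits set => No

No


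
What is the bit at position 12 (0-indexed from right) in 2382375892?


0b10001110000000000010101111010100, position 12 = 0

0


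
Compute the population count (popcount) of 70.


0b1000110 has 3 set bits

3


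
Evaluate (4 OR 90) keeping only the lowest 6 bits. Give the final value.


Step 1: 4 | 90 = 94
Step 2: 94 & 63 = 30

30


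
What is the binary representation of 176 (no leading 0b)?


176 = 10110000 in binary

10110000


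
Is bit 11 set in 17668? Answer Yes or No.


0b100010100000100, bit 11 = 0. No

No


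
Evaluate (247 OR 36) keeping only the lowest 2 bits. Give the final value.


Step 1: 247 | 36 = 247
Step 2: 247 & 3 = 3

3


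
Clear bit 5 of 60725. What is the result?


60725 & ~(1 << 5) = 60693

60693


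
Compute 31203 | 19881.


0b111100111100011 | 0b100110110101001 = 0b111110111101011 = 32235

32235


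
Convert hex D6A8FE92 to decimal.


D6A8FE92 hex = 3601399442 decimal

3601399442


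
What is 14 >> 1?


0b1110 >> 1 = 0b111 = 7

7


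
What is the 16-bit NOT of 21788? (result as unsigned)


~0b101010100011100 = 0b1010101011100011 = 43747 (16-bit unsigned)

43747


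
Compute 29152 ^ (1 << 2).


29152 ^ (1 << 2) = 29152 ^ 4 = 29156

29156


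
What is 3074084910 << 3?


0b10110111001110101101000000101110 << 3 = 0b10110111001110101101000000101110000 = 24592679280

24592679280


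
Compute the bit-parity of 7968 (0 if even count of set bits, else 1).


0b1111100100000 has 6 ones => parity 0

0


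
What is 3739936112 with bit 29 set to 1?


3739936112 | (1 << 29) = 3739936112 | 536870912 = 4276807024

4276807024


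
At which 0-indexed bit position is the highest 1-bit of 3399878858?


0b11001010101001100000100011001010. Highest set bit at position 31

31


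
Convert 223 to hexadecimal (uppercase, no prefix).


223 = DF hex

DF


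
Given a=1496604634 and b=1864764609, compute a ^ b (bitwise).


1496604634 ^ 1864764609 = 907170587

907170587


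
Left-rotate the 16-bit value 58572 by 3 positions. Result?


Rotate 0b1110010011001100 left by 3 (16-bit) = 0b10011001100111 = 9831

9831


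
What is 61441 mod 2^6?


61441 & 63 = 1

1


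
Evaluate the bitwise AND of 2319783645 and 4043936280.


0b10001010010001010001011011011101 & 0b11110001000010011001001000011000 = 0b10000000000000010001001000011000 = 2147553816

2147553816


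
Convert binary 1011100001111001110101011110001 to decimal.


1011100001111001110101011110001 in decimal = 1547496177

1547496177


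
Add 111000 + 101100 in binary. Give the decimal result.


111000 + 101100 = 1100100 = 100

100


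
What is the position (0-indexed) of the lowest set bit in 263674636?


0b1111101101110101101100001100. Lowest set bit at position 2

2


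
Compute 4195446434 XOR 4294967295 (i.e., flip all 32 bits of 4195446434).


4195446434 ^ 4294967295 = 99520861

99520861


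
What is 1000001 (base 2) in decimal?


1000001 in decimal = 65

65


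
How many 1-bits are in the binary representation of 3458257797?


0b11001110001000001101001110000101 has 14 set bits

14


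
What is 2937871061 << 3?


0b10101111000111000101101011010101 << 3 = 0b10101111000111000101101011010101000 = 23502968488

23502968488


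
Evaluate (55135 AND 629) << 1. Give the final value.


Step 1: 55135 & 629 = 597
Step 2: 597 << 1 = 1194

1194


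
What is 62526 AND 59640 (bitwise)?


0b1111010000111110 & 0b1110100011111000 = 0b1110000000111000 = 57400

57400


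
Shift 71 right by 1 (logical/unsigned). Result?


0b1000111 >> 1 = 0b100011 = 35

35


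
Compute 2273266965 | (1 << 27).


2273266965 | (1 << 27) = 2273266965 | 134217728 = 2407484693

2407484693


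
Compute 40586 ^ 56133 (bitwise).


0b1001111010001010 ^ 0b1101101101000101 = 0b100010111001111 = 17871

17871


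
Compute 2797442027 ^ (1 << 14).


2797442027 ^ (1 << 14) = 2797442027 ^ 16384 = 2797458411

2797458411


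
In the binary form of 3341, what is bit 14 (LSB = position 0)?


0b110100001101, position 14 = 0

0


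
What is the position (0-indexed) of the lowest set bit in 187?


0b10111011. Lowest set bit at position 0

0


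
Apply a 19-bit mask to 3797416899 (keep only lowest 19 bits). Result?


3797416899 & 524287 = 523203

523203


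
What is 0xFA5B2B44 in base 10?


FA5B2B44 hex = 4200278852 decimal

4200278852


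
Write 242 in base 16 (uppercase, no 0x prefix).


242 = F2 hex

F2


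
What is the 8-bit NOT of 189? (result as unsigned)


~0b10111101 = 0b1000010 = 66 (8-bit unsigned)

66


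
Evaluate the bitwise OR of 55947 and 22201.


0b1101101010001011 | 0b101011010111001 = 0b1101111010111011 = 57019

57019


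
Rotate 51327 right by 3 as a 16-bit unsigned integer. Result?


Rotate 0b1100100001111111 right by 3 (16-bit) = 0b1111100100001111 = 63759

63759


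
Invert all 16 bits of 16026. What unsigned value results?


16026 ^ 65535 = 49509

49509


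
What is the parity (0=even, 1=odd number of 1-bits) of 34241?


0b1000010111000001 has 6 ones => parity 0

0


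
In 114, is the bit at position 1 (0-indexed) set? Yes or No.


0b1110010, bit 1 = 1. Yes

Yes


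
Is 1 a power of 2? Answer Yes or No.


0b1. Only one bit set => Yes

Yes


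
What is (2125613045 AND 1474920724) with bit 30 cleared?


Step 1: 2125613045 & 1474920724 = 1453326612
Step 2: 1453326612 & ~(1 << 30) = 379584788

379584788


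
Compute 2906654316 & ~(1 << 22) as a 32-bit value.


2906654316 & ~(1 << 22) = 2902460012

2902460012


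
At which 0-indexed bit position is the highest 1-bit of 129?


0b10000001. Highest set bit at position 7

7


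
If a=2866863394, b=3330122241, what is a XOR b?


2866863394 ^ 3330122241 = 1822261027

1822261027


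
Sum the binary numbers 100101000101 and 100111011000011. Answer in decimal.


100101000101 + 100111011000011 = 101100000001000 = 22536

22536


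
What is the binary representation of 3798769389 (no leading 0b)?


3798769389 = 11100010011011001001111011101101 in binary

11100010011011001001111011101101


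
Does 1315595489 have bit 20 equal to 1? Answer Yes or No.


0b1001110011010100110010011100001, bit 20 = 0. No

No


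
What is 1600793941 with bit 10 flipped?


1600793941 ^ (1 << 10) = 1600793941 ^ 1024 = 1600792917

1600792917


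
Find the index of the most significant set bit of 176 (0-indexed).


0b10110000. Highest set bit at position 7

7


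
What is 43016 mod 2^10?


43016 & 1023 = 8

8


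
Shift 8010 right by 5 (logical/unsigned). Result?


0b1111101001010 >> 5 = 0b11111010 = 250

250


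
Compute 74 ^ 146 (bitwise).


0b1001010 ^ 0b10010010 = 0b11011000 = 216

216


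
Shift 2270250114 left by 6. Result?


0b10000111010100010100010010000010 << 6 = 0b10000111010100010100010010000010000000 = 145296007296

145296007296


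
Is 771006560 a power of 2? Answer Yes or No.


0b101101111101001010000001100000. Multiple bits set => No

No


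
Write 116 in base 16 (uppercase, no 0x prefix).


116 = 74 hex

74


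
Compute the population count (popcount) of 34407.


0b1000011001100111 has 8 set bits

8


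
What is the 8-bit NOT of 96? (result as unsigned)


~0b1100000 = 0b10011111 = 159 (8-bit unsigned)

159


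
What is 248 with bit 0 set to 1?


248 | (1 << 0) = 248 | 1 = 249

249


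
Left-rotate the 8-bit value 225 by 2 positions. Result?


Rotate 0b11100001 left by 2 (8-bit) = 0b10000111 = 135

135


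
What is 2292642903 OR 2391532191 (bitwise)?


0b10001000101001101111010001010111 | 0b10001110100010111110001010011111 = 0b10001110101011111111011011011111 = 2393896671

2393896671


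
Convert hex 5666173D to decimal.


5666173D hex = 1449531197 decimal

1449531197


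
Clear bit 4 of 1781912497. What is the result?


1781912497 & ~(1 << 4) = 1781912481

1781912481


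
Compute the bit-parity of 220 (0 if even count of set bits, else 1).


0b11011100 has 5 ones => parity 1

1


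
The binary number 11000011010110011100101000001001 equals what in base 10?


11000011010110011100101000001001 in decimal = 3277441545

3277441545


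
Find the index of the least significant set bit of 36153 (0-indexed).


0b1000110100111001. Lowest set bit at position 0

0


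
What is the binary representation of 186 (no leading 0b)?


186 = 10111010 in binary

10111010


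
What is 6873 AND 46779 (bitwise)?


0b1101011011001 & 0b1011011010111011 = 0b1001010011001 = 4761

4761


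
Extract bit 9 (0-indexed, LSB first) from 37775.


0b1001001110001111, position 9 = 1

1


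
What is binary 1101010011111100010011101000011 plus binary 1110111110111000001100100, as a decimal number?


1101010011111100010011101000011 + 1110111110111000001100100 = 1101100010111011001011110100111 = 1818072999

1818072999


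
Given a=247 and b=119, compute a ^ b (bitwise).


247 ^ 119 = 128

128


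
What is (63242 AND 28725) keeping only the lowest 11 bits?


Step 1: 63242 & 28725 = 28672
Step 2: 28672 & 2047 = 0

0


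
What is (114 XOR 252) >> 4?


Step 1: 114 ^ 252 = 142
Step 2: 142 >> 4 = 8

8


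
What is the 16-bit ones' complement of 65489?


65489 ^ 65535 = 46

46


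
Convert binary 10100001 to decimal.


10100001 in decimal = 161

161


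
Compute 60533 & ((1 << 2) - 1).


60533 & 3 = 1

1


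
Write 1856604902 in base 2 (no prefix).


1856604902 = 1101110101010011000101011100110 in binary

1101110101010011000101011100110


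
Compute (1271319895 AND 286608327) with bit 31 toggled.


Step 1: 1271319895 & 286608327 = 17058119
Step 2: 17058119 ^ (1 << 31) = 17058119 ^ 2147483648 = 2164541767

2164541767


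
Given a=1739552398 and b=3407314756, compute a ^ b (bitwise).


1739552398 ^ 3407314756 = 2897742282

2897742282


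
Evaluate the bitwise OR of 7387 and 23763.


0b1110011011011 | 0b101110011010011 = 0b101110011011011 = 23771

23771


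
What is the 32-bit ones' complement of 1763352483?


1763352483 ^ 4294967295 = 2531614812

2531614812


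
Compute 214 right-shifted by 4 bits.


0b11010110 >> 4 = 0b1101 = 13

13


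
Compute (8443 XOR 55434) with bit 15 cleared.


Step 1: 8443 ^ 55434 = 63601
Step 2: 63601 & ~(1 << 15) = 30833

30833


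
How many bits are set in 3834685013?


0b11100100100100001010011001010101 has 14 set bits

14


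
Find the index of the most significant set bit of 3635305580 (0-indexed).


0b11011000101011100101110001101100. Highest set bit at position 31

31


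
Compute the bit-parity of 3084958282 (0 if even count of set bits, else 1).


0b10110111111000001011101001001010 has 17 ones => parity 1

1


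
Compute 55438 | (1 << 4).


55438 | (1 << 4) = 55438 | 16 = 55454

55454


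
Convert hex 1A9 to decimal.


1A9 hex = 425 decimal

425


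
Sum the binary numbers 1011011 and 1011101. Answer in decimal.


1011011 + 1011101 = 10111000 = 184

184


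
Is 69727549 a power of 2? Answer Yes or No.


0b100001001111111010100111101. Multiple bits set => No

No


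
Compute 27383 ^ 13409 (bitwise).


0b110101011110111 ^ 0b11010001100001 = 0b101111010010110 = 24214

24214


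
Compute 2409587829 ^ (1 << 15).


2409587829 ^ (1 << 15) = 2409587829 ^ 32768 = 2409620597

2409620597


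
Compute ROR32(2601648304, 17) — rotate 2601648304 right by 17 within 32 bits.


Rotate 0b10011011000100100000000010110000 right by 17 (32-bit) = 0b10110000100110110001001 = 5787017

5787017


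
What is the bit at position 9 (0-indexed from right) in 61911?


0b1111000111010111, position 9 = 0

0


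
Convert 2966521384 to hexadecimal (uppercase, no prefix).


2966521384 = B0D18628 hex

B0D18628


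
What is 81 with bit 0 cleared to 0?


81 & ~(1 << 0) = 80

80


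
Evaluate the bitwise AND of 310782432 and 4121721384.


0b10010100001100010100111100000 & 0b11110101101011000111101000101000 = 0b10000100001000010100000100000 = 277096480

277096480


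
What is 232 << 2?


0b11101000 << 2 = 0b1110100000 = 928

928


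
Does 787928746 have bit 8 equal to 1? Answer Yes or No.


0b101110111101101101011010101010, bit 8 = 0. No

No


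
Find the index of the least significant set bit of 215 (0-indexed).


0b11010111. Lowest set bit at position 0

0


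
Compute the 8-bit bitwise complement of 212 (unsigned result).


~0b11010100 = 0b101011 = 43 (8-bit unsigned)

43


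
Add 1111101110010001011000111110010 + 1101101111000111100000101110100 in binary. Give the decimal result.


1111101110010001011000111110010 + 1101101111000111100000101110100 = 11101011101011000111001101100110 = 3953947494

3953947494


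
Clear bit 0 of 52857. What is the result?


52857 & ~(1 << 0) = 52856

52856


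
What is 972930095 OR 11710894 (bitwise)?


0b111001111111011011110000101111 | 0b101100101011000110101110 = 0b111001111111111011110110101111 = 973061551

973061551


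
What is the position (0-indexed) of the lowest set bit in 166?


0b10100110. Lowest set bit at position 1

1


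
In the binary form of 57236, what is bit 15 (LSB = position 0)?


0b1101111110010100, position 15 = 1

1


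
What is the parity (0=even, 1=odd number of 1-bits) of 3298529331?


0b11000100100110111001000000110011 has 14 ones => parity 0

0


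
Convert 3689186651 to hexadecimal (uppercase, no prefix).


3689186651 = DBE4855B hex

DBE4855B


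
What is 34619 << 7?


0b1000011100111011 << 7 = 0b10000111001110110000000 = 4431232

4431232


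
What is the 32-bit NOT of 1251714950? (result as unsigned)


~0b1001010100110111010011110000110 = 0b10110101011001000101100001111001 = 3043252345 (32-bit unsigned)

3043252345


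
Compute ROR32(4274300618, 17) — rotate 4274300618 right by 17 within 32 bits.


Rotate 0b11111110110001001010011011001010 right by 17 (32-bit) = 0b1010011011001010111111101100010 = 1399160674

1399160674


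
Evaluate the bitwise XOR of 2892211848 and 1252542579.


0b10101100011000111010011010001000 ^ 0b1001010101010000100100001110011 = 0b11100110110010111110111011111011 = 3872124667

3872124667


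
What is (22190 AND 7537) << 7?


Step 1: 22190 & 7537 = 5152
Step 2: 5152 << 7 = 659456

659456


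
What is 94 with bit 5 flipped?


94 ^ (1 << 5) = 94 ^ 32 = 126

126


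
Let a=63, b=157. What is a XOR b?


63 ^ 157 = 162

162


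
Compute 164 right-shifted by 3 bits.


0b10100100 >> 3 = 0b10100 = 20

20


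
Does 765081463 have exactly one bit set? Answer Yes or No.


0b101101100110100011011101110111. Multiple bits set => No

No


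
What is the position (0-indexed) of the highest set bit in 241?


0b11110001. Highest set bit at position 7

7


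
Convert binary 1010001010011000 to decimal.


1010001010011000 in decimal = 41624

41624


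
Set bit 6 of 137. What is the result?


137 | (1 << 6) = 137 | 64 = 201

201


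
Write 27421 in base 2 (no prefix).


27421 = 110101100011101 in binary

110101100011101


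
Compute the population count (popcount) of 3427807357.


0b11001100010100000011000001111101 has 14 set bits

14


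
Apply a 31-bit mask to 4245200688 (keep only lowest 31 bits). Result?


4245200688 & 2147483647 = 2097717040

2097717040


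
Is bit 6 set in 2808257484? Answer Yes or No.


0b10100111011000101001101111001100, bit 6 = 1. Yes

Yes


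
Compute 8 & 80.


0b1000 & 0b1010000 = 0b0 = 0

0


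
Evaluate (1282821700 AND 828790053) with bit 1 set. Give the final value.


Step 1: 1282821700 & 828790053 = 6702084
Step 2: 6702084 | (1 << 1) = 6702084 | 2 = 6702086

6702086


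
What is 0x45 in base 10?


45 hex = 69 decimal

69


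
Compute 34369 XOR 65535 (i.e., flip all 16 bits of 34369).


34369 ^ 65535 = 31166

31166


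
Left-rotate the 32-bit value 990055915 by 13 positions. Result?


Rotate 0b111011000000110000110111101011 left by 13 (32-bit) = 0b1100001101111010110011101100000 = 1639802720

1639802720


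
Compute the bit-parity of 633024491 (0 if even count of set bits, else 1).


0b100101101110110010111111101011 has 20 ones => parity 0

0


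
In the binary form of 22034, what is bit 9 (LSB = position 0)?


0b101011000010010, position 9 = 1

1


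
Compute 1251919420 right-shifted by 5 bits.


0b1001010100111101100011000111100 >> 5 = 0b10010101001111011000110001 = 39122481

39122481


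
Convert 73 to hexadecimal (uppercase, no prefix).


73 = 49 hex

49


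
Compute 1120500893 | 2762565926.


0b1000010110010010111110010011101 | 0b10100100101010010110100100100110 = 0b11100110111010010111110110111111 = 3874061759

3874061759


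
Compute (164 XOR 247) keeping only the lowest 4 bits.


Step 1: 164 ^ 247 = 83
Step 2: 83 & 15 = 3

3


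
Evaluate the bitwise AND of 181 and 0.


0b10110101 & 0b0 = 0b0 = 0

0


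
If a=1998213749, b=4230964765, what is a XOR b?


1998213749 ^ 4230964765 = 2335519848

2335519848


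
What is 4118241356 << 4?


0b11110101011101110110000001001100 << 4 = 0b111101010111011101100000010011000000 = 65891861696

65891861696


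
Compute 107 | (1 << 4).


107 | (1 << 4) = 107 | 16 = 123

123


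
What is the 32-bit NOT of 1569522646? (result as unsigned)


~0b1011101100011010000001111010110 = 0b10100010011100101111110000101001 = 2725444649 (32-bit unsigned)

2725444649


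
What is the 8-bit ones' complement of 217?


217 ^ 255 = 38

38


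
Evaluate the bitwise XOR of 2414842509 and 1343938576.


0b10001111111011111001001010001101 ^ 0b1010000000110101110000000010000 = 0b11011111111101010111001010011101 = 3757404829

3757404829


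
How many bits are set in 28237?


0b110111001001101 has 9 set bits

9


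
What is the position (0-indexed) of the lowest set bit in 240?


0b11110000. Lowest set bit at position 4

4


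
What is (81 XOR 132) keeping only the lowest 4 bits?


Step 1: 81 ^ 132 = 213
Step 2: 213 & 15 = 5

5


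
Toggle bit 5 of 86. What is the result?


86 ^ (1 << 5) = 86 ^ 32 = 118

118


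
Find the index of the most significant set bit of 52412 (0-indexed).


0b1100110010111100. Highest set bit at position 15

15


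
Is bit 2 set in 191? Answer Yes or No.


0b10111111, bit 2 = 1. Yes

Yes


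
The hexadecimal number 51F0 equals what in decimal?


51F0 hex = 20976 decimal

20976


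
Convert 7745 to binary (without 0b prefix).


7745 = 1111001000001 in binary

1111001000001


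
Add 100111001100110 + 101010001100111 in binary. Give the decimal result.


100111001100110 + 101010001100111 = 1010001011001101 = 41677

41677


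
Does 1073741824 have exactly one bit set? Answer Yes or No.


0b1000000000000000000000000000000. Only one bit set => Yes

Yes


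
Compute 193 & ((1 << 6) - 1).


193 & 63 = 1

1


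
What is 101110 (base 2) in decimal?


101110 in decimal = 46

46


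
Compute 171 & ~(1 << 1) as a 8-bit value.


171 & ~(1 << 1) = 169

169


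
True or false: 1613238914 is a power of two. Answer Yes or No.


0b1100000001010000001001010000010. Multiple bits set => No

No


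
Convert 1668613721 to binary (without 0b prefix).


1668613721 = 1100011011101010000011001011001 in binary

1100011011101010000011001011001


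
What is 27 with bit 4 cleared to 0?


27 & ~(1 << 4) = 11

11


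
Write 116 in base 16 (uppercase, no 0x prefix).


116 = 74 hex

74


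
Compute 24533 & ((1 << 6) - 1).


24533 & 63 = 21

21


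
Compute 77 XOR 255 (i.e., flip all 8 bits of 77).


77 ^ 255 = 178

178


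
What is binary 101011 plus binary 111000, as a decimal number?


101011 + 111000 = 1100011 = 99

99


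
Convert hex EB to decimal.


EB hex = 235 decimal

235


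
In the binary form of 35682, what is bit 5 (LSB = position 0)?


0b1000101101100010, position 5 = 1

1


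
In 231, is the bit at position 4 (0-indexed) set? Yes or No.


0b11100111, bit 4 = 0. No

No


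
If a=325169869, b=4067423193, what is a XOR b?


325169869 ^ 4067423193 = 3775807764

3775807764


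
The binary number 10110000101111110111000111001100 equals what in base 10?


10110000101111110111000111001100 in decimal = 2965336524

2965336524


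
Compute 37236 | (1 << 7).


37236 | (1 << 7) = 37236 | 128 = 37364

37364


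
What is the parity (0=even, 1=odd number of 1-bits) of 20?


0b10100 has 2 ones => parity 0

0


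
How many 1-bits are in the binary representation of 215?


0b11010111 has 6 set bits

6


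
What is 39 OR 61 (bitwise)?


0b100111 | 0b111101 = 0b111111 = 63

63


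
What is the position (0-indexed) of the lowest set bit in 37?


0b100101. Lowest set bit at position 0

0


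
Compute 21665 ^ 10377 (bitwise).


0b101010010100001 ^ 0b10100010001001 = 0b111110000101000 = 31784

31784


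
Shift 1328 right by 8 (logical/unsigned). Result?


0b10100110000 >> 8 = 0b101 = 5

5


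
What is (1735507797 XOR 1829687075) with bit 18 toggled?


Step 1: 1735507797 ^ 1829687075 = 176124022
Step 2: 176124022 ^ (1 << 18) = 176124022 ^ 262144 = 175861878

175861878


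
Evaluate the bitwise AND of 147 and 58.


0b10010011 & 0b111010 = 0b10010 = 18

18


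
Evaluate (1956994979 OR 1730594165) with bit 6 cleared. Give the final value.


Step 1: 1956994979 | 1730594165 = 2007490551
Step 2: 2007490551 & ~(1 << 6) = 2007490487

2007490487


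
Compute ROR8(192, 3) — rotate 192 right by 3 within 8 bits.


Rotate 0b11000000 right by 3 (8-bit) = 0b11000 = 24

24


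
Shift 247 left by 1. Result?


0b11110111 << 1 = 0b111101110 = 494

494


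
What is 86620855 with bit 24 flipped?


86620855 ^ (1 << 24) = 86620855 ^ 16777216 = 69843639

69843639
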